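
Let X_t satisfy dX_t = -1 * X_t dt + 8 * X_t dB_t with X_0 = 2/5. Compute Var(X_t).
Var(X_t) = (4*exp(64*t) - 4)*exp(-2*t)/25

For GBM dX = mu X dt + sigma X dB with X_0 = x_0, apply Itô to Y = log X: dY = (mu - sigma^2/2) dt + sigma dB, so Y_t = log(x_0) + (mu - sigma^2/2) t + sigma B_t and hence X_t = x_0 * exp((mu - sigma^2/2) t + sigma B_t).
With mu = -1, sigma = 8, x_0 = 2/5, this gives:
  X_t = 2/5 * exp((-33) * t + (8) * B_t).
Since sigma*B_t ~ Normal(0, sigma^2 t), E[exp(sigma*B_t)] = exp(sigma^2 t / 2); so E[X_t] = x_0 * exp((mu - sigma^2/2) t) * exp(sigma^2 t / 2) = x_0 * exp(mu t) = 2*exp(-t)/5.
Var(X_t) = E[X_t^2] - (E[X_t])^2 = x_0^2 * exp(2 mu t) * (exp(sigma^2 t) - 1) = (4*exp(64*t) - 4)*exp(-2*t)/25.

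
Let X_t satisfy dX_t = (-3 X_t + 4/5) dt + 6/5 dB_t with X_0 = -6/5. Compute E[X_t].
E[X_t] = 4/15 - 22*exp(-3*t)/15

Taking expectations and using E[dB_t] = 0, the mean m(t) = E[X_t] satisfies the ODE m'(t) = a m(t) + b with m(0) = x_0. With a = -3, b = 4/5, x_0 = -6/5, the solution is
  m(t) = x_0 * exp(a t) + (b/a) * (exp(a t) - 1)
       = (-6/5) * exp((-3) t) + ((4/5)/(-3)) * (exp((-3) t) - 1)
       = 4/15 - 22*exp(-3*t)/15.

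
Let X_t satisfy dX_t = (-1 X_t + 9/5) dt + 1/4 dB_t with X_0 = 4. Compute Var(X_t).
Var(X_t) = 1/32 - exp(-2*t)/32

The variance V(t) = Var(X_t) satisfies V'(t) = 2 a V(t) + c^2 with V(0) = 0 (drift coefficient is linear in X, diffusion is constant). With a = -1, c = 1/4, the solution is
  V(t) = (c^2 / (2 a)) * (exp(2 a t) - 1)
       = ((1/4)^2 / (2*(-1))) * (exp((-2) t) - 1)
       = 1/32 - exp(-2*t)/32.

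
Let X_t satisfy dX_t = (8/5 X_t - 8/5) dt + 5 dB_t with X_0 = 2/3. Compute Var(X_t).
Var(X_t) = 125*exp(16*t/5)/16 - 125/16

The variance V(t) = Var(X_t) satisfies V'(t) = 2 a V(t) + c^2 with V(0) = 0 (drift coefficient is linear in X, diffusion is constant). With a = 8/5, c = 5, the solution is
  V(t) = (c^2 / (2 a)) * (exp(2 a t) - 1)
       = (5^2 / (2*(8/5))) * (exp((16/5) t) - 1)
       = 125*exp(16*t/5)/16 - 125/16.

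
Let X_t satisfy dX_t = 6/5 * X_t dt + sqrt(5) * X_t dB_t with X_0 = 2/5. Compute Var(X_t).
Var(X_t) = 4*(exp(5*t) - 1)*exp(12*t/5)/25

For GBM dX = mu X dt + sigma X dB with X_0 = x_0, apply Itô to Y = log X: dY = (mu - sigma^2/2) dt + sigma dB, so Y_t = log(x_0) + (mu - sigma^2/2) t + sigma B_t and hence X_t = x_0 * exp((mu - sigma^2/2) t + sigma B_t).
With mu = 6/5, sigma = sqrt(5), x_0 = 2/5, this gives:
  X_t = 2/5 * exp((-13/10) * t + (sqrt(5)) * B_t).
Since sigma*B_t ~ Normal(0, sigma^2 t), E[exp(sigma*B_t)] = exp(sigma^2 t / 2); so E[X_t] = x_0 * exp((mu - sigma^2/2) t) * exp(sigma^2 t / 2) = x_0 * exp(mu t) = 2*exp(6*t/5)/5.
Var(X_t) = E[X_t^2] - (E[X_t])^2 = x_0^2 * exp(2 mu t) * (exp(sigma^2 t) - 1) = 4*(exp(5*t) - 1)*exp(12*t/5)/25.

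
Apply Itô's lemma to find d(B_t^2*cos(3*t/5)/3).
d(B_t^2*cos(3*t/5)/3) = (-B_t^2*sin(3*t/5)/5 + cos(3*t/5)/3) dt + (2*B_t*cos(3*t/5)/3) dB_t

Itô's formula for f(t, x): d f(t, B_t) = (f_t + (1/2) f_xx) dt + f_x dB_t. Compute partials of f(t, x) = x^2*cos(3*t/5)/3:
  f_t(t,x)  = -x^2*sin(3*t/5)/5
  f_x(t,x)  = 2*x*cos(3*t/5)/3
  f_xx(t,x) = 2*cos(3*t/5)/3
Assemble drift = f_t + (1/2) f_xx = -x^2*sin(3*t/5)/5 + cos(3*t/5)/3 and diffusion = f_x = 2*x*cos(3*t/5)/3. Substituting x = B_t:
  d(B_t^2*cos(3*t/5)/3) = (-B_t^2*sin(3*t/5)/5 + cos(3*t/5)/3) dt + (2*B_t*cos(3*t/5)/3) dB_t.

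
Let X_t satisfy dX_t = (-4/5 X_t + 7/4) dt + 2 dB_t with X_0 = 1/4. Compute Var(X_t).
Var(X_t) = 5/2 - 5*exp(-8*t/5)/2

The variance V(t) = Var(X_t) satisfies V'(t) = 2 a V(t) + c^2 with V(0) = 0 (drift coefficient is linear in X, diffusion is constant). With a = -4/5, c = 2, the solution is
  V(t) = (c^2 / (2 a)) * (exp(2 a t) - 1)
       = (2^2 / (2*(-4/5))) * (exp((-8/5) t) - 1)
       = 5/2 - 5*exp(-8*t/5)/2.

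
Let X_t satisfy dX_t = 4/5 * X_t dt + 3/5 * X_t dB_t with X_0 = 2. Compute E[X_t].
E[X_t] = 2*exp(4*t/5)

For GBM dX = mu X dt + sigma X dB with X_0 = x_0, apply Itô to Y = log X: dY = (mu - sigma^2/2) dt + sigma dB, so Y_t = log(x_0) + (mu - sigma^2/2) t + sigma B_t and hence X_t = x_0 * exp((mu - sigma^2/2) t + sigma B_t).
With mu = 4/5, sigma = 3/5, x_0 = 2, this gives:
  X_t = 2 * exp((31/50) * t + (3/5) * B_t).
Since sigma*B_t ~ Normal(0, sigma^2 t), E[exp(sigma*B_t)] = exp(sigma^2 t / 2); so E[X_t] = x_0 * exp((mu - sigma^2/2) t) * exp(sigma^2 t / 2) = x_0 * exp(mu t) = 2*exp(4*t/5).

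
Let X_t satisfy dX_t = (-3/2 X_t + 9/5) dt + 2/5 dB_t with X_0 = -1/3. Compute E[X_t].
E[X_t] = 6/5 - 23*exp(-3*t/2)/15

Taking expectations and using E[dB_t] = 0, the mean m(t) = E[X_t] satisfies the ODE m'(t) = a m(t) + b with m(0) = x_0. With a = -3/2, b = 9/5, x_0 = -1/3, the solution is
  m(t) = x_0 * exp(a t) + (b/a) * (exp(a t) - 1)
       = (-1/3) * exp((-3/2) t) + ((9/5)/(-3/2)) * (exp((-3/2) t) - 1)
       = 6/5 - 23*exp(-3*t/2)/15.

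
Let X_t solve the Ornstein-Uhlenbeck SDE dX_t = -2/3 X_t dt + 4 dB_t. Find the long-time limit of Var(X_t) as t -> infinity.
lim Var(X_t) = 12

The OU SDE dX = -theta X dt + sigma dB admits the integrating factor exp(theta t): d(exp(theta t) X_t) = sigma exp(theta t) dB_t. Integrating from 0 to t gives X_t = x_0 * exp(-theta t) + sigma * int_0^t exp(-theta (t-s)) dB_s for any initial x_0. The Itô integral has variance (by the Itô isometry) sigma^2 * int_0^t exp(-2 theta (t - s)) ds = sigma^2 * (1 - exp(-2 theta t)) / (2 theta), independent of x_0.
With theta = 2/3, sigma = 4:
  Var(X_t) = (4)^2 * (1 - exp(-2*2/3 t)) / (2 * 2/3) = 12 - 12*exp(-4*t/3).
As t -> infinity, exp(-2*2/3 t) -> 0, so the stationary variance is sigma^2 / (2 theta) = 12.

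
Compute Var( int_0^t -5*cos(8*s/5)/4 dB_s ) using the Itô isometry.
Var = 25*t/32 + 125*sin(8*t/5)*cos(8*t/5)/256

The Itô integral of a deterministic integrand f(s) has mean 0 because each increment f(s) * (B_{s+ds} - B_s) has mean 0. By the Itô isometry:
  Var( int_0^t f(s) dB_s ) = E[ (int_0^t f(s) dB_s)^2 ] = int_0^t f(s)^2 ds.
Here f(s) = -5*cos(8*s/5)/4, so f(s)^2 = 25*cos(8*s/5)^2/16. Integrate:
  int_0^t (25*cos(8*s/5)^2/16) ds = 25*t/32 + 125*sin(8*t/5)*cos(8*t/5)/256.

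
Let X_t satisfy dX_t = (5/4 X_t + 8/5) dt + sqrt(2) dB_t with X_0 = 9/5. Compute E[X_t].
E[X_t] = 77*exp(5*t/4)/25 - 32/25

Taking expectations and using E[dB_t] = 0, the mean m(t) = E[X_t] satisfies the ODE m'(t) = a m(t) + b with m(0) = x_0. With a = 5/4, b = 8/5, x_0 = 9/5, the solution is
  m(t) = x_0 * exp(a t) + (b/a) * (exp(a t) - 1)
       = (9/5) * exp((5/4) t) + ((8/5)/(5/4)) * (exp((5/4) t) - 1)
       = 77*exp(5*t/4)/25 - 32/25.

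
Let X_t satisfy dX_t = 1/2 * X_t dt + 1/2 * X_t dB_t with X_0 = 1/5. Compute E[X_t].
E[X_t] = exp(t/2)/5

For GBM dX = mu X dt + sigma X dB with X_0 = x_0, apply Itô to Y = log X: dY = (mu - sigma^2/2) dt + sigma dB, so Y_t = log(x_0) + (mu - sigma^2/2) t + sigma B_t and hence X_t = x_0 * exp((mu - sigma^2/2) t + sigma B_t).
With mu = 1/2, sigma = 1/2, x_0 = 1/5, this gives:
  X_t = 1/5 * exp((3/8) * t + (1/2) * B_t).
Since sigma*B_t ~ Normal(0, sigma^2 t), E[exp(sigma*B_t)] = exp(sigma^2 t / 2); so E[X_t] = x_0 * exp((mu - sigma^2/2) t) * exp(sigma^2 t / 2) = x_0 * exp(mu t) = exp(t/2)/5.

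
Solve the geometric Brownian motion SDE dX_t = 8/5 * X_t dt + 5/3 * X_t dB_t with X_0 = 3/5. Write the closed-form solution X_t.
X_t = 3/5 * exp((19/90) * t + (5/3) * B_t)

For GBM dX = mu X dt + sigma X dB with X_0 = x_0, apply Itô to Y = log X: dY = (mu - sigma^2/2) dt + sigma dB, so Y_t = log(x_0) + (mu - sigma^2/2) t + sigma B_t and hence X_t = x_0 * exp((mu - sigma^2/2) t + sigma B_t).
With mu = 8/5, sigma = 5/3, x_0 = 3/5, this gives:
  X_t = 3/5 * exp((19/90) * t + (5/3) * B_t).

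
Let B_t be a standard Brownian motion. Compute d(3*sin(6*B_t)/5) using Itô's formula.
d(3*sin(6*B_t)/5) = (-54*sin(6*B_t)/5) dt + (18*cos(6*B_t)/5) dB_t

Itô's formula for f(B_t) gives d f(B_t) = f'(B_t) dB_t + (1/2) f''(B_t) dt. Compute derivatives of f(x) = 3*sin(6*x)/5:
  f'(x)  = 18*cos(6*x)/5
  f''(x) = -108*sin(6*x)/5
Substitute x = B_t and multiply the f'' term by 1/2:
  drift     = (1/2) * (-108*sin(6*x)/5) evaluated at B_t = -54*sin(6*B_t)/5
  diffusion = (18*cos(6*x)/5) evaluated at B_t = 18*cos(6*B_t)/5
Therefore d(3*sin(6*B_t)/5) = (-54*sin(6*B_t)/5) dt + (18*cos(6*B_t)/5) dB_t.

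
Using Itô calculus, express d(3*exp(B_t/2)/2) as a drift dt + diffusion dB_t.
d(3*exp(B_t/2)/2) = (3*exp(B_t/2)/16) dt + (3*exp(B_t/2)/4) dB_t

Itô's formula for f(B_t) gives d f(B_t) = f'(B_t) dB_t + (1/2) f''(B_t) dt. Compute derivatives of f(x) = 3*exp(x/2)/2:
  f'(x)  = 3*exp(x/2)/4
  f''(x) = 3*exp(x/2)/8
Substitute x = B_t and multiply the f'' term by 1/2:
  drift     = (1/2) * (3*exp(x/2)/8) evaluated at B_t = 3*exp(B_t/2)/16
  diffusion = (3*exp(x/2)/4) evaluated at B_t = 3*exp(B_t/2)/4
Therefore d(3*exp(B_t/2)/2) = (3*exp(B_t/2)/16) dt + (3*exp(B_t/2)/4) dB_t.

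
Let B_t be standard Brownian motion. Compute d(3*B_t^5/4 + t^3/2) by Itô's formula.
d(3*B_t^5/4 + t^3/2) = (15*B_t^3/2 + 3*t^2/2) dt + (15*B_t^4/4) dB_t

Itô's formula for f(t, x): d f(t, B_t) = (f_t + (1/2) f_xx) dt + f_x dB_t. Compute partials of f(t, x) = t^3/2 + 3*x^5/4:
  f_t(t,x)  = 3*t^2/2
  f_x(t,x)  = 15*x^4/4
  f_xx(t,x) = 15*x^3
Assemble drift = f_t + (1/2) f_xx = 3*t^2/2 + 15*x^3/2 and diffusion = f_x = 15*x^4/4. Substituting x = B_t:
  d(3*B_t^5/4 + t^3/2) = (15*B_t^3/2 + 3*t^2/2) dt + (15*B_t^4/4) dB_t.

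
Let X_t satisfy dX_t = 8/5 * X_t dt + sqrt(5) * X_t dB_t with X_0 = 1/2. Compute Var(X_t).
Var(X_t) = (exp(5*t) - 1)*exp(16*t/5)/4

For GBM dX = mu X dt + sigma X dB with X_0 = x_0, apply Itô to Y = log X: dY = (mu - sigma^2/2) dt + sigma dB, so Y_t = log(x_0) + (mu - sigma^2/2) t + sigma B_t and hence X_t = x_0 * exp((mu - sigma^2/2) t + sigma B_t).
With mu = 8/5, sigma = sqrt(5), x_0 = 1/2, this gives:
  X_t = 1/2 * exp((-9/10) * t + (sqrt(5)) * B_t).
Since sigma*B_t ~ Normal(0, sigma^2 t), E[exp(sigma*B_t)] = exp(sigma^2 t / 2); so E[X_t] = x_0 * exp((mu - sigma^2/2) t) * exp(sigma^2 t / 2) = x_0 * exp(mu t) = exp(8*t/5)/2.
Var(X_t) = E[X_t^2] - (E[X_t])^2 = x_0^2 * exp(2 mu t) * (exp(sigma^2 t) - 1) = (exp(5*t) - 1)*exp(16*t/5)/4.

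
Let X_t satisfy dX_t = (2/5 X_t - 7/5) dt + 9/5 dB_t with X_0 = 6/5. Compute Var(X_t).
Var(X_t) = 81*exp(4*t/5)/20 - 81/20

The variance V(t) = Var(X_t) satisfies V'(t) = 2 a V(t) + c^2 with V(0) = 0 (drift coefficient is linear in X, diffusion is constant). With a = 2/5, c = 9/5, the solution is
  V(t) = (c^2 / (2 a)) * (exp(2 a t) - 1)
       = ((9/5)^2 / (2*(2/5))) * (exp((4/5) t) - 1)
       = 81*exp(4*t/5)/20 - 81/20.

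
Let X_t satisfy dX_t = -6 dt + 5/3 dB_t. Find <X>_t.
<X>_t = 25*t/9

For an Itô process dX_t = a(t) dt + b(t) dB_t, the quadratic variation is <X>_t = int_0^t b(s)^2 ds (the drift term does not contribute). Here b(s) = 5/3, so
  b(s)^2 = 25/9.
Integrating from 0 to t:
  <X>_t = int_0^t (25/9) ds = 25*t/9.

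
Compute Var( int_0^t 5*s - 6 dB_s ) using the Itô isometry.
Var = t*(25*t^2 - 90*t + 108)/3

The Itô integral of a deterministic integrand f(s) has mean 0 because each increment f(s) * (B_{s+ds} - B_s) has mean 0. By the Itô isometry:
  Var( int_0^t f(s) dB_s ) = E[ (int_0^t f(s) dB_s)^2 ] = int_0^t f(s)^2 ds.
Here f(s) = 5*s - 6, so f(s)^2 = (5*s - 6)^2. Integrate:
  int_0^t ((5*s - 6)^2) ds = t*(25*t^2 - 90*t + 108)/3.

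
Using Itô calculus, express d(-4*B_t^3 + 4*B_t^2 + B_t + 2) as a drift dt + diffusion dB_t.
d(-4*B_t^3 + 4*B_t^2 + B_t + 2) = (4 - 12*B_t) dt + (-12*B_t^2 + 8*B_t + 1) dB_t

Itô's formula for f(B_t) gives d f(B_t) = f'(B_t) dB_t + (1/2) f''(B_t) dt. Compute derivatives of f(x) = -4*x^3 + 4*x^2 + x + 2:
  f'(x)  = -12*x^2 + 8*x + 1
  f''(x) = 8 - 24*x
Substitute x = B_t and multiply the f'' term by 1/2:
  drift     = (1/2) * (8 - 24*x) evaluated at B_t = 4 - 12*B_t
  diffusion = (-12*x^2 + 8*x + 1) evaluated at B_t = -12*B_t^2 + 8*B_t + 1
Therefore d(-4*B_t^3 + 4*B_t^2 + B_t + 2) = (4 - 12*B_t) dt + (-12*B_t^2 + 8*B_t + 1) dB_t.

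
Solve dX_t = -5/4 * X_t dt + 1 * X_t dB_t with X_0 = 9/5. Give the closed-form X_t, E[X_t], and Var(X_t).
X_t = 9/5 * exp((-7/4) t + (1) B_t); E[X_t] = 9*exp(-5*t/4)/5; Var(X_t) = (81*exp(t) - 81)*exp(-5*t/2)/25

For GBM dX = mu X dt + sigma X dB with X_0 = x_0, apply Itô to Y = log X: dY = (mu - sigma^2/2) dt + sigma dB, so Y_t = log(x_0) + (mu - sigma^2/2) t + sigma B_t and hence X_t = x_0 * exp((mu - sigma^2/2) t + sigma B_t).
With mu = -5/4, sigma = 1, x_0 = 9/5, this gives:
  X_t = 9/5 * exp((-7/4) * t + (1) * B_t).
Since sigma*B_t ~ Normal(0, sigma^2 t), E[exp(sigma*B_t)] = exp(sigma^2 t / 2); so E[X_t] = x_0 * exp((mu - sigma^2/2) t) * exp(sigma^2 t / 2) = x_0 * exp(mu t) = 9*exp(-5*t/4)/5.
Var(X_t) = E[X_t^2] - (E[X_t])^2 = x_0^2 * exp(2 mu t) * (exp(sigma^2 t) - 1) = (81*exp(t) - 81)*exp(-5*t/2)/25.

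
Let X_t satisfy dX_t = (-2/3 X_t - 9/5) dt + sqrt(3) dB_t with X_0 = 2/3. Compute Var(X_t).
Var(X_t) = 9/4 - 9*exp(-4*t/3)/4

The variance V(t) = Var(X_t) satisfies V'(t) = 2 a V(t) + c^2 with V(0) = 0 (drift coefficient is linear in X, diffusion is constant). With a = -2/3, c = sqrt(3), the solution is
  V(t) = (c^2 / (2 a)) * (exp(2 a t) - 1)
       = (sqrt(3)^2 / (2*(-2/3))) * (exp((-4/3) t) - 1)
       = 9/4 - 9*exp(-4*t/3)/4.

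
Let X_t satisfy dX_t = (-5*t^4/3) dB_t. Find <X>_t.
<X>_t = 25*t^9/81

For an Itô process dX_t = a(t) dt + b(t) dB_t, the quadratic variation is <X>_t = int_0^t b(s)^2 ds (the drift term does not contribute). Here b(s) = -5*s^4/3, so
  b(s)^2 = 25*s^8/9.
Integrating from 0 to t:
  <X>_t = int_0^t (25*s^8/9) ds = 25*t^9/81.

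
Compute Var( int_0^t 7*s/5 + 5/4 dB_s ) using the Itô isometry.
Var = t*(784*t^2 + 2100*t + 1875)/1200

The Itô integral of a deterministic integrand f(s) has mean 0 because each increment f(s) * (B_{s+ds} - B_s) has mean 0. By the Itô isometry:
  Var( int_0^t f(s) dB_s ) = E[ (int_0^t f(s) dB_s)^2 ] = int_0^t f(s)^2 ds.
Here f(s) = 7*s/5 + 5/4, so f(s)^2 = (28*s + 25)^2/400. Integrate:
  int_0^t ((28*s + 25)^2/400) ds = t*(784*t^2 + 2100*t + 1875)/1200.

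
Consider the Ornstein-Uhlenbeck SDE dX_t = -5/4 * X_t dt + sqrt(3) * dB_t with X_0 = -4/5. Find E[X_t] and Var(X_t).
E[X_t] = -4*exp(-5*t/4)/5; Var(X_t) = 6/5 - 6*exp(-5*t/2)/5

The OU SDE dX = -theta X dt + sigma dB admits the integrating factor exp(theta t): d(exp(theta t) X_t) = sigma exp(theta t) dB_t. Integrating from 0 to t:
  X_t = x_0 * exp(-theta t) + sigma * int_0^t exp(-theta (t-s)) dB_s.
The Itô integral has mean 0 and (by the Itô isometry) variance sigma^2 * int_0^t exp(-2 theta (t - s)) ds = sigma^2 * (1 - exp(-2 theta t)) / (2 theta).
With theta = 5/4, sigma = sqrt(3), x_0 = -4/5:
  E[X_t] = -4/5 * exp(-5/4 t) = -4*exp(-5*t/4)/5
  Var(X_t) = (sqrt(3))^2 * (1 - exp(-2*5/4 t)) / (2 * 5/4) = 6/5 - 6*exp(-5*t/2)/5.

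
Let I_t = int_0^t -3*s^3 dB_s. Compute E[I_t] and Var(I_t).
E[I_t] = 0; Var(I_t) = 9*t^7/7

The Itô integral of a deterministic integrand f(s) has mean 0 because each increment f(s) * (B_{s+ds} - B_s) has mean 0. By the Itô isometry:
  Var( int_0^t f(s) dB_s ) = E[ (int_0^t f(s) dB_s)^2 ] = int_0^t f(s)^2 ds.
Here f(s) = -3*s^3, so f(s)^2 = 9*s^6. Integrate:
  int_0^t (9*s^6) ds = 9*t^7/7.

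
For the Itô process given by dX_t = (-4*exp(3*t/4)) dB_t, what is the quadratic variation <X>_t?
<X>_t = 32*exp(3*t/2)/3 - 32/3

For an Itô process dX_t = a(t) dt + b(t) dB_t, the quadratic variation is <X>_t = int_0^t b(s)^2 ds (the drift term does not contribute). Here b(s) = -4*exp(3*s/4), so
  b(s)^2 = 16*exp(3*s/2).
Integrating from 0 to t:
  <X>_t = int_0^t (16*exp(3*s/2)) ds = 32*exp(3*t/2)/3 - 32/3.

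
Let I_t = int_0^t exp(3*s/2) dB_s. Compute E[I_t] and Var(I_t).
E[I_t] = 0; Var(I_t) = exp(3*t)/3 - 1/3

The Itô integral of a deterministic integrand f(s) has mean 0 because each increment f(s) * (B_{s+ds} - B_s) has mean 0. By the Itô isometry:
  Var( int_0^t f(s) dB_s ) = E[ (int_0^t f(s) dB_s)^2 ] = int_0^t f(s)^2 ds.
Here f(s) = exp(3*s/2), so f(s)^2 = exp(3*s). Integrate:
  int_0^t (exp(3*s)) ds = exp(3*t)/3 - 1/3.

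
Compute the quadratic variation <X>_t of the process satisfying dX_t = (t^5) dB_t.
<X>_t = t^11/11

For an Itô process dX_t = a(t) dt + b(t) dB_t, the quadratic variation is <X>_t = int_0^t b(s)^2 ds (the drift term does not contribute). Here b(s) = s^5, so
  b(s)^2 = s^10.
Integrating from 0 to t:
  <X>_t = int_0^t (s^10) ds = t^11/11.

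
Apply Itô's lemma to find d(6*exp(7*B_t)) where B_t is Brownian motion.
d(6*exp(7*B_t)) = (147*exp(7*B_t)) dt + (42*exp(7*B_t)) dB_t

Itô's formula for f(B_t) gives d f(B_t) = f'(B_t) dB_t + (1/2) f''(B_t) dt. Compute derivatives of f(x) = 6*exp(7*x):
  f'(x)  = 42*exp(7*x)
  f''(x) = 294*exp(7*x)
Substitute x = B_t and multiply the f'' term by 1/2:
  drift     = (1/2) * (294*exp(7*x)) evaluated at B_t = 147*exp(7*B_t)
  diffusion = (42*exp(7*x)) evaluated at B_t = 42*exp(7*B_t)
Therefore d(6*exp(7*B_t)) = (147*exp(7*B_t)) dt + (42*exp(7*B_t)) dB_t.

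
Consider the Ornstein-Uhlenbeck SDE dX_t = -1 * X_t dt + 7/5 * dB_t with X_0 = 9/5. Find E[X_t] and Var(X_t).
E[X_t] = 9*exp(-t)/5; Var(X_t) = 49/50 - 49*exp(-2*t)/50

The OU SDE dX = -theta X dt + sigma dB admits the integrating factor exp(theta t): d(exp(theta t) X_t) = sigma exp(theta t) dB_t. Integrating from 0 to t:
  X_t = x_0 * exp(-theta t) + sigma * int_0^t exp(-theta (t-s)) dB_s.
The Itô integral has mean 0 and (by the Itô isometry) variance sigma^2 * int_0^t exp(-2 theta (t - s)) ds = sigma^2 * (1 - exp(-2 theta t)) / (2 theta).
With theta = 1, sigma = 7/5, x_0 = 9/5:
  E[X_t] = 9/5 * exp(-1 t) = 9*exp(-t)/5
  Var(X_t) = (7/5)^2 * (1 - exp(-2*1 t)) / (2 * 1) = 49/50 - 49*exp(-2*t)/50.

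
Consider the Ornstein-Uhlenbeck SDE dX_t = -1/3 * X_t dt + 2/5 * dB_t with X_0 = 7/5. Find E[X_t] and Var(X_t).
E[X_t] = 7*exp(-t/3)/5; Var(X_t) = 6/25 - 6*exp(-2*t/3)/25

The OU SDE dX = -theta X dt + sigma dB admits the integrating factor exp(theta t): d(exp(theta t) X_t) = sigma exp(theta t) dB_t. Integrating from 0 to t:
  X_t = x_0 * exp(-theta t) + sigma * int_0^t exp(-theta (t-s)) dB_s.
The Itô integral has mean 0 and (by the Itô isometry) variance sigma^2 * int_0^t exp(-2 theta (t - s)) ds = sigma^2 * (1 - exp(-2 theta t)) / (2 theta).
With theta = 1/3, sigma = 2/5, x_0 = 7/5:
  E[X_t] = 7/5 * exp(-1/3 t) = 7*exp(-t/3)/5
  Var(X_t) = (2/5)^2 * (1 - exp(-2*1/3 t)) / (2 * 1/3) = 6/25 - 6*exp(-2*t/3)/25.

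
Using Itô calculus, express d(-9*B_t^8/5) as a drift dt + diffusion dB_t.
d(-9*B_t^8/5) = (-252*B_t^6/5) dt + (-72*B_t^7/5) dB_t

Itô's formula for f(B_t) gives d f(B_t) = f'(B_t) dB_t + (1/2) f''(B_t) dt. Compute derivatives of f(x) = -9*x^8/5:
  f'(x)  = -72*x^7/5
  f''(x) = -504*x^6/5
Substitute x = B_t and multiply the f'' term by 1/2:
  drift     = (1/2) * (-504*x^6/5) evaluated at B_t = -252*B_t^6/5
  diffusion = (-72*x^7/5) evaluated at B_t = -72*B_t^7/5
Therefore d(-9*B_t^8/5) = (-252*B_t^6/5) dt + (-72*B_t^7/5) dB_t.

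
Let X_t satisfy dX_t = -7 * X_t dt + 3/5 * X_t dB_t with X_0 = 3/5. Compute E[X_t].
E[X_t] = 3*exp(-7*t)/5

For GBM dX = mu X dt + sigma X dB with X_0 = x_0, apply Itô to Y = log X: dY = (mu - sigma^2/2) dt + sigma dB, so Y_t = log(x_0) + (mu - sigma^2/2) t + sigma B_t and hence X_t = x_0 * exp((mu - sigma^2/2) t + sigma B_t).
With mu = -7, sigma = 3/5, x_0 = 3/5, this gives:
  X_t = 3/5 * exp((-359/50) * t + (3/5) * B_t).
Since sigma*B_t ~ Normal(0, sigma^2 t), E[exp(sigma*B_t)] = exp(sigma^2 t / 2); so E[X_t] = x_0 * exp((mu - sigma^2/2) t) * exp(sigma^2 t / 2) = x_0 * exp(mu t) = 3*exp(-7*t)/5.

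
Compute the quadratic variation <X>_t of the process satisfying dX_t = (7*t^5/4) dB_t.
<X>_t = 49*t^11/176

For an Itô process dX_t = a(t) dt + b(t) dB_t, the quadratic variation is <X>_t = int_0^t b(s)^2 ds (the drift term does not contribute). Here b(s) = 7*s^5/4, so
  b(s)^2 = 49*s^10/16.
Integrating from 0 to t:
  <X>_t = int_0^t (49*s^10/16) ds = 49*t^11/176.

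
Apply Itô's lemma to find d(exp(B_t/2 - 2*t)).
d(exp(B_t/2 - 2*t)) = (-15*exp(B_t/2 - 2*t)/8) dt + (exp(B_t/2 - 2*t)/2) dB_t

Itô's formula for f(t, x): d f(t, B_t) = (f_t + (1/2) f_xx) dt + f_x dB_t. Compute partials of f(t, x) = exp(-2*t + x/2):
  f_t(t,x)  = -2*exp(-2*t + x/2)
  f_x(t,x)  = exp(-2*t + x/2)/2
  f_xx(t,x) = exp(-2*t + x/2)/4
Assemble drift = f_t + (1/2) f_xx = -15*exp(-2*t + x/2)/8 and diffusion = f_x = exp(-2*t + x/2)/2. Substituting x = B_t:
  d(exp(B_t/2 - 2*t)) = (-15*exp(B_t/2 - 2*t)/8) dt + (exp(B_t/2 - 2*t)/2) dB_t.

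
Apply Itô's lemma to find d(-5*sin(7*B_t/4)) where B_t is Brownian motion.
d(-5*sin(7*B_t/4)) = (245*sin(7*B_t/4)/32) dt + (-35*cos(7*B_t/4)/4) dB_t

Itô's formula for f(B_t) gives d f(B_t) = f'(B_t) dB_t + (1/2) f''(B_t) dt. Compute derivatives of f(x) = -5*sin(7*x/4):
  f'(x)  = -35*cos(7*x/4)/4
  f''(x) = 245*sin(7*x/4)/16
Substitute x = B_t and multiply the f'' term by 1/2:
  drift     = (1/2) * (245*sin(7*x/4)/16) evaluated at B_t = 245*sin(7*B_t/4)/32
  diffusion = (-35*cos(7*x/4)/4) evaluated at B_t = -35*cos(7*B_t/4)/4
Therefore d(-5*sin(7*B_t/4)) = (245*sin(7*B_t/4)/32) dt + (-35*cos(7*B_t/4)/4) dB_t.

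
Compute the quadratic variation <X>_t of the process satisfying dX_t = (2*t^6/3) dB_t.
<X>_t = 4*t^13/117

For an Itô process dX_t = a(t) dt + b(t) dB_t, the quadratic variation is <X>_t = int_0^t b(s)^2 ds (the drift term does not contribute). Here b(s) = 2*s^6/3, so
  b(s)^2 = 4*s^12/9.
Integrating from 0 to t:
  <X>_t = int_0^t (4*s^12/9) ds = 4*t^13/117.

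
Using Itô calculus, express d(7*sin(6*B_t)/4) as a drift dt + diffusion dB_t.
d(7*sin(6*B_t)/4) = (-63*sin(6*B_t)/2) dt + (21*cos(6*B_t)/2) dB_t

Itô's formula for f(B_t) gives d f(B_t) = f'(B_t) dB_t + (1/2) f''(B_t) dt. Compute derivatives of f(x) = 7*sin(6*x)/4:
  f'(x)  = 21*cos(6*x)/2
  f''(x) = -63*sin(6*x)
Substitute x = B_t and multiply the f'' term by 1/2:
  drift     = (1/2) * (-63*sin(6*x)) evaluated at B_t = -63*sin(6*B_t)/2
  diffusion = (21*cos(6*x)/2) evaluated at B_t = 21*cos(6*B_t)/2
Therefore d(7*sin(6*B_t)/4) = (-63*sin(6*B_t)/2) dt + (21*cos(6*B_t)/2) dB_t.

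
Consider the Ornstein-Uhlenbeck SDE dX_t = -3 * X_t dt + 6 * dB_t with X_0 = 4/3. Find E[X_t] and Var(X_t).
E[X_t] = 4*exp(-3*t)/3; Var(X_t) = 6 - 6*exp(-6*t)

The OU SDE dX = -theta X dt + sigma dB admits the integrating factor exp(theta t): d(exp(theta t) X_t) = sigma exp(theta t) dB_t. Integrating from 0 to t:
  X_t = x_0 * exp(-theta t) + sigma * int_0^t exp(-theta (t-s)) dB_s.
The Itô integral has mean 0 and (by the Itô isometry) variance sigma^2 * int_0^t exp(-2 theta (t - s)) ds = sigma^2 * (1 - exp(-2 theta t)) / (2 theta).
With theta = 3, sigma = 6, x_0 = 4/3:
  E[X_t] = 4/3 * exp(-3 t) = 4*exp(-3*t)/3
  Var(X_t) = (6)^2 * (1 - exp(-2*3 t)) / (2 * 3) = 6 - 6*exp(-6*t).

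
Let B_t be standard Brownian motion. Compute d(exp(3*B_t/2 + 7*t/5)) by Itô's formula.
d(exp(3*B_t/2 + 7*t/5)) = (101*exp(3*B_t/2 + 7*t/5)/40) dt + (3*exp(3*B_t/2 + 7*t/5)/2) dB_t

Itô's formula for f(t, x): d f(t, B_t) = (f_t + (1/2) f_xx) dt + f_x dB_t. Compute partials of f(t, x) = exp(7*t/5 + 3*x/2):
  f_t(t,x)  = 7*exp(7*t/5 + 3*x/2)/5
  f_x(t,x)  = 3*exp(7*t/5 + 3*x/2)/2
  f_xx(t,x) = 9*exp(7*t/5 + 3*x/2)/4
Assemble drift = f_t + (1/2) f_xx = 101*exp(7*t/5 + 3*x/2)/40 and diffusion = f_x = 3*exp(7*t/5 + 3*x/2)/2. Substituting x = B_t:
  d(exp(3*B_t/2 + 7*t/5)) = (101*exp(3*B_t/2 + 7*t/5)/40) dt + (3*exp(3*B_t/2 + 7*t/5)/2) dB_t.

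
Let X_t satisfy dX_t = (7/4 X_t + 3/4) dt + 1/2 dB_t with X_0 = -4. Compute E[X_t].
E[X_t] = -25*exp(7*t/4)/7 - 3/7

Taking expectations and using E[dB_t] = 0, the mean m(t) = E[X_t] satisfies the ODE m'(t) = a m(t) + b with m(0) = x_0. With a = 7/4, b = 3/4, x_0 = -4, the solution is
  m(t) = x_0 * exp(a t) + (b/a) * (exp(a t) - 1)
       = (-4) * exp((7/4) t) + ((3/4)/(7/4)) * (exp((7/4) t) - 1)
       = -25*exp(7*t/4)/7 - 3/7.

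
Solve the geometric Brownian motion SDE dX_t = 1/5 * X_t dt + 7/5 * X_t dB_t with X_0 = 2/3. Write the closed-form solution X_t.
X_t = 2/3 * exp((-39/50) * t + (7/5) * B_t)

For GBM dX = mu X dt + sigma X dB with X_0 = x_0, apply Itô to Y = log X: dY = (mu - sigma^2/2) dt + sigma dB, so Y_t = log(x_0) + (mu - sigma^2/2) t + sigma B_t and hence X_t = x_0 * exp((mu - sigma^2/2) t + sigma B_t).
With mu = 1/5, sigma = 7/5, x_0 = 2/3, this gives:
  X_t = 2/3 * exp((-39/50) * t + (7/5) * B_t).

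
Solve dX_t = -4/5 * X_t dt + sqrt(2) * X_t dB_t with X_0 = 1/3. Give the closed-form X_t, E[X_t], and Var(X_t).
X_t = 1/3 * exp((-9/5) t + (sqrt(2)) B_t); E[X_t] = exp(-4*t/5)/3; Var(X_t) = (exp(2*t) - 1)*exp(-8*t/5)/9

For GBM dX = mu X dt + sigma X dB with X_0 = x_0, apply Itô to Y = log X: dY = (mu - sigma^2/2) dt + sigma dB, so Y_t = log(x_0) + (mu - sigma^2/2) t + sigma B_t and hence X_t = x_0 * exp((mu - sigma^2/2) t + sigma B_t).
With mu = -4/5, sigma = sqrt(2), x_0 = 1/3, this gives:
  X_t = 1/3 * exp((-9/5) * t + (sqrt(2)) * B_t).
Since sigma*B_t ~ Normal(0, sigma^2 t), E[exp(sigma*B_t)] = exp(sigma^2 t / 2); so E[X_t] = x_0 * exp((mu - sigma^2/2) t) * exp(sigma^2 t / 2) = x_0 * exp(mu t) = exp(-4*t/5)/3.
Var(X_t) = E[X_t^2] - (E[X_t])^2 = x_0^2 * exp(2 mu t) * (exp(sigma^2 t) - 1) = (exp(2*t) - 1)*exp(-8*t/5)/9.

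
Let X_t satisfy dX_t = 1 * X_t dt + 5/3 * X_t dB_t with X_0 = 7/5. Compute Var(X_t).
Var(X_t) = 49*(exp(25*t/9) - 1)*exp(2*t)/25

For GBM dX = mu X dt + sigma X dB with X_0 = x_0, apply Itô to Y = log X: dY = (mu - sigma^2/2) dt + sigma dB, so Y_t = log(x_0) + (mu - sigma^2/2) t + sigma B_t and hence X_t = x_0 * exp((mu - sigma^2/2) t + sigma B_t).
With mu = 1, sigma = 5/3, x_0 = 7/5, this gives:
  X_t = 7/5 * exp((-7/18) * t + (5/3) * B_t).
Since sigma*B_t ~ Normal(0, sigma^2 t), E[exp(sigma*B_t)] = exp(sigma^2 t / 2); so E[X_t] = x_0 * exp((mu - sigma^2/2) t) * exp(sigma^2 t / 2) = x_0 * exp(mu t) = 7*exp(t)/5.
Var(X_t) = E[X_t^2] - (E[X_t])^2 = x_0^2 * exp(2 mu t) * (exp(sigma^2 t) - 1) = 49*(exp(25*t/9) - 1)*exp(2*t)/25.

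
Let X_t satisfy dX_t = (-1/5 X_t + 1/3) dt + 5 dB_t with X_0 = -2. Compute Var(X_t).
Var(X_t) = 125/2 - 125*exp(-2*t/5)/2

The variance V(t) = Var(X_t) satisfies V'(t) = 2 a V(t) + c^2 with V(0) = 0 (drift coefficient is linear in X, diffusion is constant). With a = -1/5, c = 5, the solution is
  V(t) = (c^2 / (2 a)) * (exp(2 a t) - 1)
       = (5^2 / (2*(-1/5))) * (exp((-2/5) t) - 1)
       = 125/2 - 125*exp(-2*t/5)/2.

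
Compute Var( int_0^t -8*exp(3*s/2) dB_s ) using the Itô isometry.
Var = 64*exp(3*t)/3 - 64/3

The Itô integral of a deterministic integrand f(s) has mean 0 because each increment f(s) * (B_{s+ds} - B_s) has mean 0. By the Itô isometry:
  Var( int_0^t f(s) dB_s ) = E[ (int_0^t f(s) dB_s)^2 ] = int_0^t f(s)^2 ds.
Here f(s) = -8*exp(3*s/2), so f(s)^2 = 64*exp(3*s). Integrate:
  int_0^t (64*exp(3*s)) ds = 64*exp(3*t)/3 - 64/3.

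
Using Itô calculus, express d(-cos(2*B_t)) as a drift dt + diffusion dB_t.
d(-cos(2*B_t)) = (2*cos(2*B_t)) dt + (2*sin(2*B_t)) dB_t

Itô's formula for f(B_t) gives d f(B_t) = f'(B_t) dB_t + (1/2) f''(B_t) dt. Compute derivatives of f(x) = -cos(2*x):
  f'(x)  = 2*sin(2*x)
  f''(x) = 4*cos(2*x)
Substitute x = B_t and multiply the f'' term by 1/2:
  drift     = (1/2) * (4*cos(2*x)) evaluated at B_t = 2*cos(2*B_t)
  diffusion = (2*sin(2*x)) evaluated at B_t = 2*sin(2*B_t)
Therefore d(-cos(2*B_t)) = (2*cos(2*B_t)) dt + (2*sin(2*B_t)) dB_t.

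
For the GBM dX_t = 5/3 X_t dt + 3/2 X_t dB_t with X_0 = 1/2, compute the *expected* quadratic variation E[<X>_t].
E[<X>_t] = 27*exp(67*t/12)/268 - 27/268

<X>_t = int_0^t ((3/2) * X_s)^2 ds. Taking expectation inside the integral: E[<X>_t] = (3/2)^2 * int_0^t E[X_s^2] ds. For GBM, E[X_s^2] = x_0^2 * exp((2 mu + sigma^2) s). Integrating:
  E[<X>_t] = (3/2)^2 * (1/2)^2 * (exp((2*(5/3) + (3/2)^2) t) - 1) / (2*(5/3) + (3/2)^2)
           = (3/2)^2 * (1/2)^2 * (exp((67/12) t) - 1) / (67/12) = 27*exp(67*t/12)/268 - 27/268.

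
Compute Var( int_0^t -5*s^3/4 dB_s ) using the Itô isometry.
Var = 25*t^7/112

The Itô integral of a deterministic integrand f(s) has mean 0 because each increment f(s) * (B_{s+ds} - B_s) has mean 0. By the Itô isometry:
  Var( int_0^t f(s) dB_s ) = E[ (int_0^t f(s) dB_s)^2 ] = int_0^t f(s)^2 ds.
Here f(s) = -5*s^3/4, so f(s)^2 = 25*s^6/16. Integrate:
  int_0^t (25*s^6/16) ds = 25*t^7/112.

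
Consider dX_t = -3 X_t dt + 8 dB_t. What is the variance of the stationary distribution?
lim Var(X_t) = 32/3

The OU SDE dX = -theta X dt + sigma dB admits the integrating factor exp(theta t): d(exp(theta t) X_t) = sigma exp(theta t) dB_t. Integrating from 0 to t gives X_t = x_0 * exp(-theta t) + sigma * int_0^t exp(-theta (t-s)) dB_s for any initial x_0. The Itô integral has variance (by the Itô isometry) sigma^2 * int_0^t exp(-2 theta (t - s)) ds = sigma^2 * (1 - exp(-2 theta t)) / (2 theta), independent of x_0.
With theta = 3, sigma = 8:
  Var(X_t) = (8)^2 * (1 - exp(-2*3 t)) / (2 * 3) = 32/3 - 32*exp(-6*t)/3.
As t -> infinity, exp(-2*3 t) -> 0, so the stationary variance is sigma^2 / (2 theta) = 32/3.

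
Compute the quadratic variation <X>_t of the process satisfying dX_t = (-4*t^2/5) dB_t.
<X>_t = 16*t^5/125

For an Itô process dX_t = a(t) dt + b(t) dB_t, the quadratic variation is <X>_t = int_0^t b(s)^2 ds (the drift term does not contribute). Here b(s) = -4*s^2/5, so
  b(s)^2 = 16*s^4/25.
Integrating from 0 to t:
  <X>_t = int_0^t (16*s^4/25) ds = 16*t^5/125.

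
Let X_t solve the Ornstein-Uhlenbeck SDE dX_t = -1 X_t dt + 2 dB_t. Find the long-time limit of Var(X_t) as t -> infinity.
lim Var(X_t) = 2

The OU SDE dX = -theta X dt + sigma dB admits the integrating factor exp(theta t): d(exp(theta t) X_t) = sigma exp(theta t) dB_t. Integrating from 0 to t gives X_t = x_0 * exp(-theta t) + sigma * int_0^t exp(-theta (t-s)) dB_s for any initial x_0. The Itô integral has variance (by the Itô isometry) sigma^2 * int_0^t exp(-2 theta (t - s)) ds = sigma^2 * (1 - exp(-2 theta t)) / (2 theta), independent of x_0.
With theta = 1, sigma = 2:
  Var(X_t) = (2)^2 * (1 - exp(-2*1 t)) / (2 * 1) = 2 - 2*exp(-2*t).
As t -> infinity, exp(-2*1 t) -> 0, so the stationary variance is sigma^2 / (2 theta) = 2.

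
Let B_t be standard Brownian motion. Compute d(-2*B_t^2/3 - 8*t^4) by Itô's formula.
d(-2*B_t^2/3 - 8*t^4) = (-32*t^3 - 2/3) dt + (-4*B_t/3) dB_t

Itô's formula for f(t, x): d f(t, B_t) = (f_t + (1/2) f_xx) dt + f_x dB_t. Compute partials of f(t, x) = -8*t^4 - 2*x^2/3:
  f_t(t,x)  = -32*t^3
  f_x(t,x)  = -4*x/3
  f_xx(t,x) = -4/3
Assemble drift = f_t + (1/2) f_xx = -32*t^3 - 2/3 and diffusion = f_x = -4*x/3. Substituting x = B_t:
  d(-2*B_t^2/3 - 8*t^4) = (-32*t^3 - 2/3) dt + (-4*B_t/3) dB_t.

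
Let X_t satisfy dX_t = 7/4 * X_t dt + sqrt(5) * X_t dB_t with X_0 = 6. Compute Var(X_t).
Var(X_t) = 36*(exp(5*t) - 1)*exp(7*t/2)

For GBM dX = mu X dt + sigma X dB with X_0 = x_0, apply Itô to Y = log X: dY = (mu - sigma^2/2) dt + sigma dB, so Y_t = log(x_0) + (mu - sigma^2/2) t + sigma B_t and hence X_t = x_0 * exp((mu - sigma^2/2) t + sigma B_t).
With mu = 7/4, sigma = sqrt(5), x_0 = 6, this gives:
  X_t = 6 * exp((-3/4) * t + (sqrt(5)) * B_t).
Since sigma*B_t ~ Normal(0, sigma^2 t), E[exp(sigma*B_t)] = exp(sigma^2 t / 2); so E[X_t] = x_0 * exp((mu - sigma^2/2) t) * exp(sigma^2 t / 2) = x_0 * exp(mu t) = 6*exp(7*t/4).
Var(X_t) = E[X_t^2] - (E[X_t])^2 = x_0^2 * exp(2 mu t) * (exp(sigma^2 t) - 1) = 36*(exp(5*t) - 1)*exp(7*t/2).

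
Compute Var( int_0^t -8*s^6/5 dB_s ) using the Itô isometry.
Var = 64*t^13/325

The Itô integral of a deterministic integrand f(s) has mean 0 because each increment f(s) * (B_{s+ds} - B_s) has mean 0. By the Itô isometry:
  Var( int_0^t f(s) dB_s ) = E[ (int_0^t f(s) dB_s)^2 ] = int_0^t f(s)^2 ds.
Here f(s) = -8*s^6/5, so f(s)^2 = 64*s^12/25. Integrate:
  int_0^t (64*s^12/25) ds = 64*t^13/325.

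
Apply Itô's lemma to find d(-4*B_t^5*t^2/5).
d(-4*B_t^5*t^2/5) = (8*B_t^3*t*(-B_t^2 - 5*t)/5) dt + (-4*B_t^4*t^2) dB_t

Itô's formula for f(t, x): d f(t, B_t) = (f_t + (1/2) f_xx) dt + f_x dB_t. Compute partials of f(t, x) = -4*t^2*x^5/5:
  f_t(t,x)  = -8*t*x^5/5
  f_x(t,x)  = -4*t^2*x^4
  f_xx(t,x) = -16*t^2*x^3
Assemble drift = f_t + (1/2) f_xx = 8*t*x^3*(-5*t - x^2)/5 and diffusion = f_x = -4*t^2*x^4. Substituting x = B_t:
  d(-4*B_t^5*t^2/5) = (8*B_t^3*t*(-B_t^2 - 5*t)/5) dt + (-4*B_t^4*t^2) dB_t.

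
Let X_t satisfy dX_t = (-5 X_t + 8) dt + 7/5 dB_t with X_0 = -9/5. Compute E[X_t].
E[X_t] = 8/5 - 17*exp(-5*t)/5

Taking expectations and using E[dB_t] = 0, the mean m(t) = E[X_t] satisfies the ODE m'(t) = a m(t) + b with m(0) = x_0. With a = -5, b = 8, x_0 = -9/5, the solution is
  m(t) = x_0 * exp(a t) + (b/a) * (exp(a t) - 1)
       = (-9/5) * exp((-5) t) + (8/(-5)) * (exp((-5) t) - 1)
       = 8/5 - 17*exp(-5*t)/5.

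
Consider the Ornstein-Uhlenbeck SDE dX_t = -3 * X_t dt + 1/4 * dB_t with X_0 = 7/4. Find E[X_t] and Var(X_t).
E[X_t] = 7*exp(-3*t)/4; Var(X_t) = 1/96 - exp(-6*t)/96

The OU SDE dX = -theta X dt + sigma dB admits the integrating factor exp(theta t): d(exp(theta t) X_t) = sigma exp(theta t) dB_t. Integrating from 0 to t:
  X_t = x_0 * exp(-theta t) + sigma * int_0^t exp(-theta (t-s)) dB_s.
The Itô integral has mean 0 and (by the Itô isometry) variance sigma^2 * int_0^t exp(-2 theta (t - s)) ds = sigma^2 * (1 - exp(-2 theta t)) / (2 theta).
With theta = 3, sigma = 1/4, x_0 = 7/4:
  E[X_t] = 7/4 * exp(-3 t) = 7*exp(-3*t)/4
  Var(X_t) = (1/4)^2 * (1 - exp(-2*3 t)) / (2 * 3) = 1/96 - exp(-6*t)/96.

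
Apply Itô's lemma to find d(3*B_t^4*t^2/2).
d(3*B_t^4*t^2/2) = (3*B_t^2*t*(B_t^2 + 3*t)) dt + (6*B_t^3*t^2) dB_t

Itô's formula for f(t, x): d f(t, B_t) = (f_t + (1/2) f_xx) dt + f_x dB_t. Compute partials of f(t, x) = 3*t^2*x^4/2:
  f_t(t,x)  = 3*t*x^4
  f_x(t,x)  = 6*t^2*x^3
  f_xx(t,x) = 18*t^2*x^2
Assemble drift = f_t + (1/2) f_xx = 3*t*x^2*(3*t + x^2) and diffusion = f_x = 6*t^2*x^3. Substituting x = B_t:
  d(3*B_t^4*t^2/2) = (3*B_t^2*t*(B_t^2 + 3*t)) dt + (6*B_t^3*t^2) dB_t.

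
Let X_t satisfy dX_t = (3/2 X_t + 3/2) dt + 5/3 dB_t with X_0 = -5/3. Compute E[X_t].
E[X_t] = -2*exp(3*t/2)/3 - 1

Taking expectations and using E[dB_t] = 0, the mean m(t) = E[X_t] satisfies the ODE m'(t) = a m(t) + b with m(0) = x_0. With a = 3/2, b = 3/2, x_0 = -5/3, the solution is
  m(t) = x_0 * exp(a t) + (b/a) * (exp(a t) - 1)
       = (-5/3) * exp((3/2) t) + ((3/2)/(3/2)) * (exp((3/2) t) - 1)
       = -2*exp(3*t/2)/3 - 1.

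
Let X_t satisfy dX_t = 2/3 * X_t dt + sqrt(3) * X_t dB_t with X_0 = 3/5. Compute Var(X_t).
Var(X_t) = 9*(exp(3*t) - 1)*exp(4*t/3)/25

For GBM dX = mu X dt + sigma X dB with X_0 = x_0, apply Itô to Y = log X: dY = (mu - sigma^2/2) dt + sigma dB, so Y_t = log(x_0) + (mu - sigma^2/2) t + sigma B_t and hence X_t = x_0 * exp((mu - sigma^2/2) t + sigma B_t).
With mu = 2/3, sigma = sqrt(3), x_0 = 3/5, this gives:
  X_t = 3/5 * exp((-5/6) * t + (sqrt(3)) * B_t).
Since sigma*B_t ~ Normal(0, sigma^2 t), E[exp(sigma*B_t)] = exp(sigma^2 t / 2); so E[X_t] = x_0 * exp((mu - sigma^2/2) t) * exp(sigma^2 t / 2) = x_0 * exp(mu t) = 3*exp(2*t/3)/5.
Var(X_t) = E[X_t^2] - (E[X_t])^2 = x_0^2 * exp(2 mu t) * (exp(sigma^2 t) - 1) = 9*(exp(3*t) - 1)*exp(4*t/3)/25.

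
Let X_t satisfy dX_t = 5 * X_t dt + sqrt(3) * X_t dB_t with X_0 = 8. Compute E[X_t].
E[X_t] = 8*exp(5*t)

For GBM dX = mu X dt + sigma X dB with X_0 = x_0, apply Itô to Y = log X: dY = (mu - sigma^2/2) dt + sigma dB, so Y_t = log(x_0) + (mu - sigma^2/2) t + sigma B_t and hence X_t = x_0 * exp((mu - sigma^2/2) t + sigma B_t).
With mu = 5, sigma = sqrt(3), x_0 = 8, this gives:
  X_t = 8 * exp((7/2) * t + (sqrt(3)) * B_t).
Since sigma*B_t ~ Normal(0, sigma^2 t), E[exp(sigma*B_t)] = exp(sigma^2 t / 2); so E[X_t] = x_0 * exp((mu - sigma^2/2) t) * exp(sigma^2 t / 2) = x_0 * exp(mu t) = 8*exp(5*t).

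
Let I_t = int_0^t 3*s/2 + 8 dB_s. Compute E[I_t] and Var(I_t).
E[I_t] = 0; Var(I_t) = t*(3*t^2 + 48*t + 256)/4

The Itô integral of a deterministic integrand f(s) has mean 0 because each increment f(s) * (B_{s+ds} - B_s) has mean 0. By the Itô isometry:
  Var( int_0^t f(s) dB_s ) = E[ (int_0^t f(s) dB_s)^2 ] = int_0^t f(s)^2 ds.
Here f(s) = 3*s/2 + 8, so f(s)^2 = (3*s + 16)^2/4. Integrate:
  int_0^t ((3*s + 16)^2/4) ds = t*(3*t^2 + 48*t + 256)/4.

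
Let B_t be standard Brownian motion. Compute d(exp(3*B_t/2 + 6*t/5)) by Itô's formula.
d(exp(3*B_t/2 + 6*t/5)) = (93*exp(3*B_t/2 + 6*t/5)/40) dt + (3*exp(3*B_t/2 + 6*t/5)/2) dB_t

Itô's formula for f(t, x): d f(t, B_t) = (f_t + (1/2) f_xx) dt + f_x dB_t. Compute partials of f(t, x) = exp(6*t/5 + 3*x/2):
  f_t(t,x)  = 6*exp(6*t/5 + 3*x/2)/5
  f_x(t,x)  = 3*exp(6*t/5 + 3*x/2)/2
  f_xx(t,x) = 9*exp(6*t/5 + 3*x/2)/4
Assemble drift = f_t + (1/2) f_xx = 93*exp(6*t/5 + 3*x/2)/40 and diffusion = f_x = 3*exp(6*t/5 + 3*x/2)/2. Substituting x = B_t:
  d(exp(3*B_t/2 + 6*t/5)) = (93*exp(3*B_t/2 + 6*t/5)/40) dt + (3*exp(3*B_t/2 + 6*t/5)/2) dB_t.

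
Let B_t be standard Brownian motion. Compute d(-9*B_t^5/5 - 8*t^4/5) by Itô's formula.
d(-9*B_t^5/5 - 8*t^4/5) = (-18*B_t^3 - 32*t^3/5) dt + (-9*B_t^4) dB_t

Itô's formula for f(t, x): d f(t, B_t) = (f_t + (1/2) f_xx) dt + f_x dB_t. Compute partials of f(t, x) = -8*t^4/5 - 9*x^5/5:
  f_t(t,x)  = -32*t^3/5
  f_x(t,x)  = -9*x^4
  f_xx(t,x) = -36*x^3
Assemble drift = f_t + (1/2) f_xx = -32*t^3/5 - 18*x^3 and diffusion = f_x = -9*x^4. Substituting x = B_t:
  d(-9*B_t^5/5 - 8*t^4/5) = (-18*B_t^3 - 32*t^3/5) dt + (-9*B_t^4) dB_t.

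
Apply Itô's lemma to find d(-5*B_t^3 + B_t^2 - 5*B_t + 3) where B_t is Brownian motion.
d(-5*B_t^3 + B_t^2 - 5*B_t + 3) = (1 - 15*B_t) dt + (-15*B_t^2 + 2*B_t - 5) dB_t

Itô's formula for f(B_t) gives d f(B_t) = f'(B_t) dB_t + (1/2) f''(B_t) dt. Compute derivatives of f(x) = -5*x^3 + x^2 - 5*x + 3:
  f'(x)  = -15*x^2 + 2*x - 5
  f''(x) = 2 - 30*x
Substitute x = B_t and multiply the f'' term by 1/2:
  drift     = (1/2) * (2 - 30*x) evaluated at B_t = 1 - 15*B_t
  diffusion = (-15*x^2 + 2*x - 5) evaluated at B_t = -15*B_t^2 + 2*B_t - 5
Therefore d(-5*B_t^3 + B_t^2 - 5*B_t + 3) = (1 - 15*B_t) dt + (-15*B_t^2 + 2*B_t - 5) dB_t.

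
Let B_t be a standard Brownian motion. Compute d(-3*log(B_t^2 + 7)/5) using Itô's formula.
d(-3*log(B_t^2 + 7)/5) = (3*(B_t^2 - 7)/(5*(B_t^2 + 7)^2)) dt + (-6*B_t/(5*B_t^2 + 35)) dB_t

Itô's formula for f(B_t) gives d f(B_t) = f'(B_t) dB_t + (1/2) f''(B_t) dt. Compute derivatives of f(x) = -3*log(x^2 + 7)/5:
  f'(x)  = -6*x/(5*x^2 + 35)
  f''(x) = 6*(x^2 - 7)/(5*(x^2 + 7)^2)
Substitute x = B_t and multiply the f'' term by 1/2:
  drift     = (1/2) * (6*(x^2 - 7)/(5*(x^2 + 7)^2)) evaluated at B_t = 3*(B_t^2 - 7)/(5*(B_t^2 + 7)^2)
  diffusion = (-6*x/(5*x^2 + 35)) evaluated at B_t = -6*B_t/(5*B_t^2 + 35)
Therefore d(-3*log(B_t^2 + 7)/5) = (3*(B_t^2 - 7)/(5*(B_t^2 + 7)^2)) dt + (-6*B_t/(5*B_t^2 + 35)) dB_t.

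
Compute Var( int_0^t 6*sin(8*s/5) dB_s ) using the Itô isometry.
Var = 18*t - 45*sin(8*t/5)*cos(8*t/5)/4

The Itô integral of a deterministic integrand f(s) has mean 0 because each increment f(s) * (B_{s+ds} - B_s) has mean 0. By the Itô isometry:
  Var( int_0^t f(s) dB_s ) = E[ (int_0^t f(s) dB_s)^2 ] = int_0^t f(s)^2 ds.
Here f(s) = 6*sin(8*s/5), so f(s)^2 = 36*sin(8*s/5)^2. Integrate:
  int_0^t (36*sin(8*s/5)^2) ds = 18*t - 45*sin(8*t/5)*cos(8*t/5)/4.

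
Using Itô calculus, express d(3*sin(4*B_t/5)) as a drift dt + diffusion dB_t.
d(3*sin(4*B_t/5)) = (-24*sin(4*B_t/5)/25) dt + (12*cos(4*B_t/5)/5) dB_t

Itô's formula for f(B_t) gives d f(B_t) = f'(B_t) dB_t + (1/2) f''(B_t) dt. Compute derivatives of f(x) = 3*sin(4*x/5):
  f'(x)  = 12*cos(4*x/5)/5
  f''(x) = -48*sin(4*x/5)/25
Substitute x = B_t and multiply the f'' term by 1/2:
  drift     = (1/2) * (-48*sin(4*x/5)/25) evaluated at B_t = -24*sin(4*B_t/5)/25
  diffusion = (12*cos(4*x/5)/5) evaluated at B_t = 12*cos(4*B_t/5)/5
Therefore d(3*sin(4*B_t/5)) = (-24*sin(4*B_t/5)/25) dt + (12*cos(4*B_t/5)/5) dB_t.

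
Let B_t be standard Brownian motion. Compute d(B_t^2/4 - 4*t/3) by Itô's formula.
d(B_t^2/4 - 4*t/3) = (-13/12) dt + (B_t/2) dB_t

Itô's formula for f(t, x): d f(t, B_t) = (f_t + (1/2) f_xx) dt + f_x dB_t. Compute partials of f(t, x) = -4*t/3 + x^2/4:
  f_t(t,x)  = -4/3
  f_x(t,x)  = x/2
  f_xx(t,x) = 1/2
Assemble drift = f_t + (1/2) f_xx = -13/12 and diffusion = f_x = x/2. Substituting x = B_t:
  d(B_t^2/4 - 4*t/3) = (-13/12) dt + (B_t/2) dB_t.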